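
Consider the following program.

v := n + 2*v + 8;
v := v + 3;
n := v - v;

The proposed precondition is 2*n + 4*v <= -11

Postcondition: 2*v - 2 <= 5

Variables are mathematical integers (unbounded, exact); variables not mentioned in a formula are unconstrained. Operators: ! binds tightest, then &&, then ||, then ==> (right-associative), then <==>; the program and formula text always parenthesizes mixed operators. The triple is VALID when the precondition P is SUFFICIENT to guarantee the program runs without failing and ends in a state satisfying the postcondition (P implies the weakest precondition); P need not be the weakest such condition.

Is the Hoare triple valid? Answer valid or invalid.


Working backward. After the program, the postcondition 2*v - 2 <= 5 must hold; in canonical form it is 2*v <= 7.
Before n := v - v: 2*v <= 7
Before v := v + 3: 2*v <= 1
Before v := n + 2*v + 8: 2*n + 4*v <= -15
The weakest precondition is 2*n + 4*v <= -15.
Check whether 2*n + 4*v <= -11 implies it.
Countermodel: at the initial state n = -6, v = 0, the precondition holds but the weakest precondition fails.
Answer: invalid


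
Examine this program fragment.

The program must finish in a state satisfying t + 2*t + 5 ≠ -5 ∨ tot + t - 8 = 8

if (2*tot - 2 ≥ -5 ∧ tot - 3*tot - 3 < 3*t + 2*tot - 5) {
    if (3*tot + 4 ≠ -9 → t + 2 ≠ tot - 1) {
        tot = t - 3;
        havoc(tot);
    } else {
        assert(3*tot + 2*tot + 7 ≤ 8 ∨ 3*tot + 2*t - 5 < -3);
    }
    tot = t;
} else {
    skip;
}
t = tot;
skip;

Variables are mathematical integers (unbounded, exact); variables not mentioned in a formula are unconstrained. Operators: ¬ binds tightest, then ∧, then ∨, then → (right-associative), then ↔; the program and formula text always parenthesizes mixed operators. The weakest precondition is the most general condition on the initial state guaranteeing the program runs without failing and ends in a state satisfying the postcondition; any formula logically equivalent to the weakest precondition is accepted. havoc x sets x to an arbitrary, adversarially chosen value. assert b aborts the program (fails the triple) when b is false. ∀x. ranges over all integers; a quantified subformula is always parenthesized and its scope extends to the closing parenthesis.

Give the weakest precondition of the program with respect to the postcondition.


Working backward. After the program, the postcondition t + 2*t + 5 ≠ -5 ∨ tot + t - 8 = 8 must hold; in canonical form it is 3*t ≠ -10 ∨ t + tot = 16.
Before skip: 3*t ≠ -10 ∨ t + tot = 16
Before t := tot: 3*tot ≠ -10 ∨ 2*tot = 16
Then branch requires ((3*tot ≠ -13 → t ≠ tot - 3) → (3*t ≠ -10 ∨ 2*t = 16)) ∧ ((¬(3*tot ≠ -13 → t ≠ tot - 3)) → ((5*tot ≤ 1 ∨ 2*t + 3*tot < 2) ∧ (3*t ≠ -10 ∨ 2*t = 16))); else branch requires 3*tot ≠ -10 ∨ 2*tot = 16.
Before the if: ((2*tot ≥ -3 ∧ 3*t + 4*tot > 2) → (((3*tot ≠ -13 → t ≠ tot - 3) → (3*t ≠ -10 ∨ 2*t = 16)) ∧ ((¬(3*tot ≠ -13 → t ≠ tot - 3)) → ((5*tot ≤ 1 ∨ 2*t + 3*tot < 2) ∧ (3*t ≠ -10 ∨ 2*t = 16))))) ∧ ((¬(2*tot ≥ -3 ∧ 3*t + 4*tot > 2)) → (3*tot ≠ -10 ∨ 2*tot = 16))
Answer: WP = ((2*tot ≥ -3 ∧ 3*t + 4*tot > 2) → (((3*tot ≠ -13 → t ≠ tot - 3) → (3*t ≠ -10 ∨ 2*t = 16)) ∧ ((¬(3*tot ≠ -13 → t ≠ tot - 3)) → ((5*tot ≤ 1 ∨ 2*t + 3*tot < 2) ∧ (3*t ≠ -10 ∨ 2*t = 16))))) ∧ ((¬(2*tot ≥ -3 ∧ 3*t + 4*tot > 2)) → (3*tot ≠ -10 ∨ 2*tot = 16))


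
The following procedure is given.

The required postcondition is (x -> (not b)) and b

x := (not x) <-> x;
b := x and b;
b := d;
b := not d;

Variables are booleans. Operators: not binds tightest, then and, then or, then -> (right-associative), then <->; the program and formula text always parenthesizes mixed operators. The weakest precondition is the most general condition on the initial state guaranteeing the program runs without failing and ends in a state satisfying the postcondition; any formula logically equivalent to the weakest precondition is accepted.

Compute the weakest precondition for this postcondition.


Working backward. After the program, (x -> (not b)) and b must hold.
Before b := not d: (x -> d) and (not d)
Before b := d: (x -> d) and (not d)
Before b := x and b: (x -> d) and (not d)
Before x := (not x) <-> x: (((not x) <-> x) -> d) and (not d)
Answer: WP = (((not x) <-> x) -> d) and (not d)


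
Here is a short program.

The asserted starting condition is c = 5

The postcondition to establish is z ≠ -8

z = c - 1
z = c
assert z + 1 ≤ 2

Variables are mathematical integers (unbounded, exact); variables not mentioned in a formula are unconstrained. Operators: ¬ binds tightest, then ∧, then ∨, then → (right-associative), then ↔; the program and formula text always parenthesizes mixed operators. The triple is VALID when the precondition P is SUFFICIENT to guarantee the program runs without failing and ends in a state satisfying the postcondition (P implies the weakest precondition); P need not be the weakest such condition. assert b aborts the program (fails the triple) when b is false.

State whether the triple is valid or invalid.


Working backward. After the program, z ≠ -8 must hold.
Before assert z + 1 ≤ 2: z ≤ 1 ∧ z ≠ -8
Before z := c: c ≤ 1 ∧ c ≠ -8
Before z := c - 1: c ≤ 1 ∧ c ≠ -8
The weakest precondition is c ≤ 1 ∧ c ≠ -8.
Check whether c = 5 implies it.
Countermodel: at the initial state c = 5, the precondition holds but the weakest precondition fails.
Answer: invalid


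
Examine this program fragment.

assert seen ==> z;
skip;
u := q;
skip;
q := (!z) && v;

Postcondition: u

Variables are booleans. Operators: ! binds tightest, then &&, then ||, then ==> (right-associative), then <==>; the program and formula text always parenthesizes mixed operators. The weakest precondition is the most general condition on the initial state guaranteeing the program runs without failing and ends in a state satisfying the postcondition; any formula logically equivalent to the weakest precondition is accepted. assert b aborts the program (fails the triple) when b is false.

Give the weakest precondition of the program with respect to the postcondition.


Working backward. After the program, u must hold.
Before q := (!z) && v: u
Before skip: u
Before u := q: q
Before skip: q
Before assert seen ==> z: (seen ==> z) && q
Answer: WP = (seen ==> z) && q


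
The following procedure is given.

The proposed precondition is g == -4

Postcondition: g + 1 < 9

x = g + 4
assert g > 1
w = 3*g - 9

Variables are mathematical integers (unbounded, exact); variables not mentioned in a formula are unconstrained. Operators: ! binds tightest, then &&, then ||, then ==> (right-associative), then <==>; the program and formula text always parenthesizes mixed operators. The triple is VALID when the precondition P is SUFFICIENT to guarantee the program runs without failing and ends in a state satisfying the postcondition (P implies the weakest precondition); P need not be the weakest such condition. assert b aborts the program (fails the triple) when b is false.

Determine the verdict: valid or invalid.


Working backward. After the program, the postcondition g + 1 < 9 must hold; in canonical form it is g < 8.
Before w := 3*g - 9: g < 8
Before assert g > 1: g > 1 && g < 8
Before x := g + 4: g > 1 && g < 8
The weakest precondition is g > 1 && g < 8.
Check whether g == -4 implies it.
Countermodel: at the initial state g = -4, the precondition holds but the weakest precondition fails.
Answer: invalid


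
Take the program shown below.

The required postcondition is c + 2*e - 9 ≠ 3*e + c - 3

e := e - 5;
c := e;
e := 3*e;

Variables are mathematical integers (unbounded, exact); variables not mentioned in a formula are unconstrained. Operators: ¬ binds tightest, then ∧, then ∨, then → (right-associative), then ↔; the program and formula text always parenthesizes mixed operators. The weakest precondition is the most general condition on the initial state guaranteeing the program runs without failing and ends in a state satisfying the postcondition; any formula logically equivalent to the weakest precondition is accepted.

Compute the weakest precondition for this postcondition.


Working backward. After the program, the postcondition c + 2*e - 9 ≠ 3*e + c - 3 must hold; in canonical form it is e ≠ -6.
Before e := 3*e: 3*e ≠ -6
Before c := e: 3*e ≠ -6
Before e := e - 5: 3*e ≠ 9
Answer: WP = 3*e ≠ 9


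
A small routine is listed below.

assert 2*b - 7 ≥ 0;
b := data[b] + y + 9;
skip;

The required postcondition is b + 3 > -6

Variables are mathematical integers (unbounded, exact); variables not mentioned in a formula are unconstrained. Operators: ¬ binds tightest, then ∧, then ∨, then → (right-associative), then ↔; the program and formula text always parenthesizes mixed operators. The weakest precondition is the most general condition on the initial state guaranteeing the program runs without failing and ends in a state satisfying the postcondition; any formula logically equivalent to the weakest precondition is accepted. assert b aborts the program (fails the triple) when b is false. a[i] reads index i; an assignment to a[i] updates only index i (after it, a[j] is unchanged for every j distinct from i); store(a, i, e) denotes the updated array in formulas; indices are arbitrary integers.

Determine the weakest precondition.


Working backward. After the program, the postcondition b + 3 > -6 must hold; in canonical form it is b > -9.
Before skip: b > -9
Before b := data[b] + y + 9: data[b] + y > -18
Before assert 2*b - 7 ≥ 0: 2*b ≥ 7 ∧ data[b] + y > -18
Answer: WP = 2*b ≥ 7 ∧ data[b] + y > -18


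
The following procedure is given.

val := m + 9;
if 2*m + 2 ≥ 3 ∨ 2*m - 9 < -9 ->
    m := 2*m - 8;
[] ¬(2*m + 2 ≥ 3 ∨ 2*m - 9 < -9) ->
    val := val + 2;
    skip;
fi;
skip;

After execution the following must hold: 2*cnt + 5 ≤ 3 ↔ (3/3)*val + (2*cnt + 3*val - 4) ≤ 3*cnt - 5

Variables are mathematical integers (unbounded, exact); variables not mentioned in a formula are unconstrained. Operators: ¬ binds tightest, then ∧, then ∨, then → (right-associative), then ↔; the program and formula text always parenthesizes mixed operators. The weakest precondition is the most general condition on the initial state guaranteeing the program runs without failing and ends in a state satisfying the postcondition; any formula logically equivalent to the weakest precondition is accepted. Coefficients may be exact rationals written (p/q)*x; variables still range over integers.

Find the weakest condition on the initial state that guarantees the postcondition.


Working backward. After the program, the postcondition 2*cnt + 5 ≤ 3 ↔ (3/3)*val + (2*cnt + 3*val - 4) ≤ 3*cnt - 5 must hold; in canonical form it is 2*cnt ≤ -2 ↔ 4*val ≤ cnt - 1.
Before skip: 2*cnt ≤ -2 ↔ 4*val ≤ cnt - 1
Then branch requires 2*cnt ≤ -2 ↔ 4*val ≤ cnt - 1; else branch requires 2*cnt ≤ -2 ↔ 4*val ≤ cnt - 9.
Before the if: ((2*m ≥ 1 ∨ 2*m < 0) → (2*cnt ≤ -2 ↔ 4*val ≤ cnt - 1)) ∧ ((¬(2*m ≥ 1 ∨ 2*m < 0)) → (2*cnt ≤ -2 ↔ 4*val ≤ cnt - 9))
Before val := m + 9: ((2*m ≥ 1 ∨ 2*m < 0) → (2*cnt ≤ -2 ↔ 4*m ≤ cnt - 37)) ∧ ((¬(2*m ≥ 1 ∨ 2*m < 0)) → (2*cnt ≤ -2 ↔ 4*m ≤ cnt - 45))
Answer: WP = ((2*m ≥ 1 ∨ 2*m < 0) → (2*cnt ≤ -2 ↔ 4*m ≤ cnt - 37)) ∧ ((¬(2*m ≥ 1 ∨ 2*m < 0)) → (2*cnt ≤ -2 ↔ 4*m ≤ cnt - 45))


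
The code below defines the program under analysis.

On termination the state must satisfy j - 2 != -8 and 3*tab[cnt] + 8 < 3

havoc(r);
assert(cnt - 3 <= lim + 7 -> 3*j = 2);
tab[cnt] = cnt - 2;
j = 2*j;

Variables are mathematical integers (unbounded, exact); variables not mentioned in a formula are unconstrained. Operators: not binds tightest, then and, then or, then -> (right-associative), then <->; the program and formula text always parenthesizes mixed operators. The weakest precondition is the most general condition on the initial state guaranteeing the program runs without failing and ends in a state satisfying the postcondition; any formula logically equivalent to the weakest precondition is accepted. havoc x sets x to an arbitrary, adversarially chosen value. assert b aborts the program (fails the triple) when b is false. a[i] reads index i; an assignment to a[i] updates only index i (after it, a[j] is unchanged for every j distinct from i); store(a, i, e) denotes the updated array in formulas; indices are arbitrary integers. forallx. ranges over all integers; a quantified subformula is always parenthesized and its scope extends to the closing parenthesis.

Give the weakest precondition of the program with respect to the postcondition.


Working backward. After the program, the postcondition j - 2 != -8 and 3*tab[cnt] + 8 < 3 must hold; in canonical form it is j != -6 and 3*tab[cnt] < -5.
Before j := 2*j: 2*j != -6 and 3*tab[cnt] < -5
Before tab[cnt] := cnt - 2: 2*j != -6 and 3*store(tab, cnt, cnt - 2)[cnt] < -5
Before assert cnt - 3 <= lim + 7 -> 3*j = 2: (cnt <= lim + 10 -> 3*j = 2) and 2*j != -6 and 3*store(tab, cnt, cnt - 2)[cnt] < -5
Before havoc r: (cnt <= lim + 10 -> 3*j = 2) and 2*j != -6 and 3*store(tab, cnt, cnt - 2)[cnt] < -5
Answer: WP = (cnt <= lim + 10 -> 3*j = 2) and 2*j != -6 and 3*store(tab, cnt, cnt - 2)[cnt] < -5


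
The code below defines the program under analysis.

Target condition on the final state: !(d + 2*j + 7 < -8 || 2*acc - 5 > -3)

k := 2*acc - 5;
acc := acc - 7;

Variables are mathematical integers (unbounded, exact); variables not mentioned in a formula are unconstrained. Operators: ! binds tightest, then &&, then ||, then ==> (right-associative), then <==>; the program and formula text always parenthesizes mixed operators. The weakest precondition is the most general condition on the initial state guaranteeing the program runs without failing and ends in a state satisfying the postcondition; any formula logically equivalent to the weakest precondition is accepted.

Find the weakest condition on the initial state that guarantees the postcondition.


Working backward. After the program, the postcondition !(d + 2*j + 7 < -8 || 2*acc - 5 > -3) must hold; in canonical form it is !(d + 2*j < -15 || 2*acc > 2).
Before acc := acc - 7: !(d + 2*j < -15 || 2*acc > 16)
Before k := 2*acc - 5: !(d + 2*j < -15 || 2*acc > 16)
Answer: WP = !(d + 2*j < -15 || 2*acc > 16)


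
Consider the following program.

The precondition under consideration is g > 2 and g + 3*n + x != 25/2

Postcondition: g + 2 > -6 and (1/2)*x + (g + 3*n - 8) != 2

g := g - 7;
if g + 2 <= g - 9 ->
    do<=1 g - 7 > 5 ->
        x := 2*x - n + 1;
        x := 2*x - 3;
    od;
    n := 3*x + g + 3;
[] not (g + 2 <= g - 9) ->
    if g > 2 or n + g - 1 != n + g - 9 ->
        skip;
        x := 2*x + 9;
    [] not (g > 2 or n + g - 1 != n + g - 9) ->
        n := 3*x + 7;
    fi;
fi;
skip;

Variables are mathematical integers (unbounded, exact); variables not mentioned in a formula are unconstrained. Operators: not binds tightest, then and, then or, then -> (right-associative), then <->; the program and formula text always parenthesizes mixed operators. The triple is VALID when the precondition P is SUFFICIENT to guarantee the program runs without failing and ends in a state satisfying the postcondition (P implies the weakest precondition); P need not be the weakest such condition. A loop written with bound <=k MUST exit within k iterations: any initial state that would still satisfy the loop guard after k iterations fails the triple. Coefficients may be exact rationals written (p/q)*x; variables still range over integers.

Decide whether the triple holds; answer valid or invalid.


Working backward. After the program, the postcondition g + 2 > -6 and (1/2)*x + (g + 3*n - 8) != 2 must hold; in canonical form it is g > -8 and g + 3*n + (1/2)*x != 10.
Before skip: g > -8 and g + 3*n + (1/2)*x != 10
Then branch requires (g > 12 -> ((not (g > 12)) and g > -8 and 4*g + 38*x != 19*n + 21/2)) and ((not (g > 12)) -> (g > -8 and 4*g + (19/2)*x != 1)); else branch requires g > -8 and g + 3*n + x != 11/2.
Before the if: g > -8 and g + 3*n + x != 11/2
Before g := g - 7: g > -1 and g + 3*n + x != 25/2
The weakest precondition is g > -1 and g + 3*n + x != 25/2.
Check whether g > 2 and g + 3*n + x != 25/2 implies it.
Every state satisfying the precondition satisfies the weakest precondition: the implication holds.
Answer: valid


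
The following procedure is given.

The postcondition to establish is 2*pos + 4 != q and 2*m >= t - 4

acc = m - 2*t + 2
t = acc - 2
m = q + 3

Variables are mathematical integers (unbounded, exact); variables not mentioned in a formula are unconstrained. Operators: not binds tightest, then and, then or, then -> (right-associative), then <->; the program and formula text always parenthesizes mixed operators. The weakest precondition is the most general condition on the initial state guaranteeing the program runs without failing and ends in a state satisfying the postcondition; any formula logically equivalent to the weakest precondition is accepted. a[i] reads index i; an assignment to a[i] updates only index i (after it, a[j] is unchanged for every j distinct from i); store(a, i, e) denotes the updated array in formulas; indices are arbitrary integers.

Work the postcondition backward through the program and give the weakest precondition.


Working backward. After the program, the postcondition 2*pos + 4 != q and 2*m >= t - 4 must hold; in canonical form it is 2*pos != q - 4 and 2*m >= t - 4.
Before m := q + 3: 2*pos != q - 4 and 2*q >= t - 10
Before t := acc - 2: 2*pos != q - 4 and 2*q >= acc - 12
Before acc := m - 2*t + 2: 2*pos != q - 4 and 2*q + 2*t >= m - 10
Answer: WP = 2*pos != q - 4 and 2*q + 2*t >= m - 10


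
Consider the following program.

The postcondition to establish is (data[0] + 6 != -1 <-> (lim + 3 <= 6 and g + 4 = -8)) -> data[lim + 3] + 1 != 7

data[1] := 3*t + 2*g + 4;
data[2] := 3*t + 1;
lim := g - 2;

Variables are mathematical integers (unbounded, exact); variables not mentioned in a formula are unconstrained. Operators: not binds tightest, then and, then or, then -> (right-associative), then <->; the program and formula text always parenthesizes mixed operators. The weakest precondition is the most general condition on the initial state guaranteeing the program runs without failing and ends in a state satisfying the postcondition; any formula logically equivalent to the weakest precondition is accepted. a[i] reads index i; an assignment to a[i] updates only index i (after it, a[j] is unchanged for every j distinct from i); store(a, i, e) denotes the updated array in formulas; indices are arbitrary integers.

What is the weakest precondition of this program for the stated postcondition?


Working backward. After the program, the postcondition (data[0] + 6 != -1 <-> (lim + 3 <= 6 and g + 4 = -8)) -> data[lim + 3] + 1 != 7 must hold; in canonical form it is (data[0] != -7 <-> (lim <= 3 and g = -12)) -> data[lim + 3] != 6.
Before lim := g - 2: (data[0] != -7 <-> (g <= 5 and g = -12)) -> data[g + 1] != 6
Before data[2] := 3*t + 1: (data[0] != -7 <-> (g <= 5 and g = -12)) -> store(data, 2, 3*t + 1)[g + 1] != 6
Before data[1] := 3*t + 2*g + 4: (data[0] != -7 <-> (g <= 5 and g = -12)) -> store(store(data, 1, 2*g + 3*t + 4), 2, 3*t + 1)[g + 1] != 6
Answer: WP = (data[0] != -7 <-> (g <= 5 and g = -12)) -> store(store(data, 1, 2*g + 3*t + 4), 2, 3*t + 1)[g + 1] != 6


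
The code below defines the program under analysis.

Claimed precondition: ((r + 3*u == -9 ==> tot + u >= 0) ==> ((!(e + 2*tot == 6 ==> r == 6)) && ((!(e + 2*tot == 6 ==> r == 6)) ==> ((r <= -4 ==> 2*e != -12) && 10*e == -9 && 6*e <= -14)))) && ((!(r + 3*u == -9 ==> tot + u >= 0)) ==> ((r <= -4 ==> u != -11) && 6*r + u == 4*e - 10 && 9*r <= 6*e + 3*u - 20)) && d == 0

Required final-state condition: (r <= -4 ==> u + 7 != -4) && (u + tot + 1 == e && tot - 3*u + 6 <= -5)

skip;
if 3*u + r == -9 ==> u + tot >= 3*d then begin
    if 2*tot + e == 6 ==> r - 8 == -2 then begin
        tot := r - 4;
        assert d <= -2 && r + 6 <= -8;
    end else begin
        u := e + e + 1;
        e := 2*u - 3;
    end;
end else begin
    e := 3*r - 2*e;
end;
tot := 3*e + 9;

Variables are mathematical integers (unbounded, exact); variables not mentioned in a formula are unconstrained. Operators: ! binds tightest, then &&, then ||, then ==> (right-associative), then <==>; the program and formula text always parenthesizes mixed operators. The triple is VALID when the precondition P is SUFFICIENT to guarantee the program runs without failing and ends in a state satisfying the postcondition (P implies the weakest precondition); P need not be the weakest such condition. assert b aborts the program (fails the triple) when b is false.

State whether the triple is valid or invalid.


Working backward. After the program, the postcondition (r <= -4 ==> u + 7 != -4) && (u + tot + 1 == e && tot - 3*u + 6 <= -5) must hold; in canonical form it is (r <= -4 ==> u != -11) && tot + u == e - 1 && tot <= 3*u - 11.
Before tot := 3*e + 9: (r <= -4 ==> u != -11) && 2*e + u == -10 && 3*e <= 3*u - 20
Then branch requires ((e + 2*tot == 6 ==> r == 6) ==> (d <= -2 && r <= -14 && (r <= -4 ==> u != -11) && 2*e + u == -10 && 3*e <= 3*u - 20)) && ((!(e + 2*tot == 6 ==> r == 6)) ==> ((r <= -4 ==> 2*e != -12) && 10*e == -9 && 6*e <= -14)); else branch requires (r <= -4 ==> u != -11) && 6*r + u == 4*e - 10 && 9*r <= 6*e + 3*u - 20.
Before the if: ((r + 3*u == -9 ==> tot + u >= 3*d) ==> (((e + 2*tot == 6 ==> r == 6) ==> (d <= -2 && r <= -14 && (r <= -4 ==> u != -11) && 2*e + u == -10 && 3*e <= 3*u - 20)) && ((!(e + 2*tot == 6 ==> r == 6)) ==> ((r <= -4 ==> 2*e != -12) && 10*e == -9 && 6*e <= -14)))) && ((!(r + 3*u == -9 ==> tot + u >= 3*d)) ==> ((r <= -4 ==> u != -11) && 6*r + u == 4*e - 10 && 9*r <= 6*e + 3*u - 20))
Before skip: ((r + 3*u == -9 ==> tot + u >= 3*d) ==> (((e + 2*tot == 6 ==> r == 6) ==> (d <= -2 && r <= -14 && (r <= -4 ==> u != -11) && 2*e + u == -10 && 3*e <= 3*u - 20)) && ((!(e + 2*tot == 6 ==> r == 6)) ==> ((r <= -4 ==> 2*e != -12) && 10*e == -9 && 6*e <= -14)))) && ((!(r + 3*u == -9 ==> tot + u >= 3*d)) ==> ((r <= -4 ==> u != -11) && 6*r + u == 4*e - 10 && 9*r <= 6*e + 3*u - 20))
The weakest precondition is ((r + 3*u == -9 ==> tot + u >= 3*d) ==> (((e + 2*tot == 6 ==> r == 6) ==> (d <= -2 && r <= -14 && (r <= -4 ==> u != -11) && 2*e + u == -10 && 3*e <= 3*u - 20)) && ((!(e + 2*tot == 6 ==> r == 6)) ==> ((r <= -4 ==> 2*e != -12) && 10*e == -9 && 6*e <= -14)))) && ((!(r + 3*u == -9 ==> tot + u >= 3*d)) ==> ((r <= -4 ==> u != -11) && 6*r + u == 4*e - 10 && 9*r <= 6*e + 3*u - 20)).
Check whether ((r + 3*u == -9 ==> tot + u >= 0) ==> ((!(e + 2*tot == 6 ==> r == 6)) && ((!(e + 2*tot == 6 ==> r == 6)) ==> ((r <= -4 ==> 2*e != -12) && 10*e == -9 && 6*e <= -14)))) && ((!(r + 3*u == -9 ==> tot + u >= 0)) ==> ((r <= -4 ==> u != -11) && 6*r + u == 4*e - 10 && 9*r <= 6*e + 3*u - 20)) && d == 0 implies it.
Every state satisfying the precondition satisfies the weakest precondition: the implication holds.
Answer: valid


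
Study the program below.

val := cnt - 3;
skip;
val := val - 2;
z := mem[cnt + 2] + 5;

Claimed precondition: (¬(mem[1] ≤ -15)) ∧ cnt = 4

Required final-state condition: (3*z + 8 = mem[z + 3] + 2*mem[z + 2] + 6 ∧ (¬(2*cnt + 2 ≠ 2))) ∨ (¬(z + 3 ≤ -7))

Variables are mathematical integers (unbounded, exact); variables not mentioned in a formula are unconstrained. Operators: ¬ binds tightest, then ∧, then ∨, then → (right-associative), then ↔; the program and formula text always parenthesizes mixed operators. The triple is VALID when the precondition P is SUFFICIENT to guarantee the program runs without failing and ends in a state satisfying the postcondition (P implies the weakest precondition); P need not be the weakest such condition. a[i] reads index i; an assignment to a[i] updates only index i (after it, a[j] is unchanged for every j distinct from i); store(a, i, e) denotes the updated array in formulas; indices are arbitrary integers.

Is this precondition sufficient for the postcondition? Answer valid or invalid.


Working backward. After the program, the postcondition (3*z + 8 = mem[z + 3] + 2*mem[z + 2] + 6 ∧ (¬(2*cnt + 2 ≠ 2))) ∨ (¬(z + 3 ≤ -7)) must hold; in canonical form it is (3*z = 2*mem[z + 2] + mem[z + 3] - 2 ∧ (¬(2*cnt ≠ 0))) ∨ (¬(z ≤ -10)).
Before z := mem[cnt + 2] + 5: (3*mem[cnt + 2] = 2*mem[mem[cnt + 2] + 7] + mem[mem[cnt + 2] + 8] - 17 ∧ (¬(2*cnt ≠ 0))) ∨ (¬(mem[cnt + 2] ≤ -15))
Before val := val - 2: (3*mem[cnt + 2] = 2*mem[mem[cnt + 2] + 7] + mem[mem[cnt + 2] + 8] - 17 ∧ (¬(2*cnt ≠ 0))) ∨ (¬(mem[cnt + 2] ≤ -15))
Before skip: (3*mem[cnt + 2] = 2*mem[mem[cnt + 2] + 7] + mem[mem[cnt + 2] + 8] - 17 ∧ (¬(2*cnt ≠ 0))) ∨ (¬(mem[cnt + 2] ≤ -15))
Before val := cnt - 3: (3*mem[cnt + 2] = 2*mem[mem[cnt + 2] + 7] + mem[mem[cnt + 2] + 8] - 17 ∧ (¬(2*cnt ≠ 0))) ∨ (¬(mem[cnt + 2] ≤ -15))
The weakest precondition is (3*mem[cnt + 2] = 2*mem[mem[cnt + 2] + 7] + mem[mem[cnt + 2] + 8] - 17 ∧ (¬(2*cnt ≠ 0))) ∨ (¬(mem[cnt + 2] ≤ -15)).
Check whether (¬(mem[1] ≤ -15)) ∧ cnt = 4 implies it.
Countermodel: at the initial state cnt = 4, mem = {[-8] = 0, [-7] = 0, [1] = 0, [6] = -15, elsewhere 0}, the precondition holds but the weakest precondition fails.
Answer: invalid


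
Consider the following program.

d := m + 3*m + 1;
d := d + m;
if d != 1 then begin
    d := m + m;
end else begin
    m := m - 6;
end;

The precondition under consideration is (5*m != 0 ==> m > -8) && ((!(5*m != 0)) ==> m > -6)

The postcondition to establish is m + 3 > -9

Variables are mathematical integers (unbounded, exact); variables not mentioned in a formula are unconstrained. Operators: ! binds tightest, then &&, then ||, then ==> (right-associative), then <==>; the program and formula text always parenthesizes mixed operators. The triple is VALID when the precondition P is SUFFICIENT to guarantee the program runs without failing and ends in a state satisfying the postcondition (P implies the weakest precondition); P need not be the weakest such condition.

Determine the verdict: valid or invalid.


Working backward. After the program, the postcondition m + 3 > -9 must hold; in canonical form it is m > -12.
Then branch requires m > -12; else branch requires m > -6.
Before the if: (d != 1 ==> m > -12) && ((!(d != 1)) ==> m > -6)
Before d := d + m: (d + m != 1 ==> m > -12) && ((!(d + m != 1)) ==> m > -6)
Before d := m + 3*m + 1: (5*m != 0 ==> m > -12) && ((!(5*m != 0)) ==> m > -6)
The weakest precondition is (5*m != 0 ==> m > -12) && ((!(5*m != 0)) ==> m > -6).
Check whether (5*m != 0 ==> m > -8) && ((!(5*m != 0)) ==> m > -6) implies it.
Every state satisfying the precondition satisfies the weakest precondition: the implication holds.
Answer: valid


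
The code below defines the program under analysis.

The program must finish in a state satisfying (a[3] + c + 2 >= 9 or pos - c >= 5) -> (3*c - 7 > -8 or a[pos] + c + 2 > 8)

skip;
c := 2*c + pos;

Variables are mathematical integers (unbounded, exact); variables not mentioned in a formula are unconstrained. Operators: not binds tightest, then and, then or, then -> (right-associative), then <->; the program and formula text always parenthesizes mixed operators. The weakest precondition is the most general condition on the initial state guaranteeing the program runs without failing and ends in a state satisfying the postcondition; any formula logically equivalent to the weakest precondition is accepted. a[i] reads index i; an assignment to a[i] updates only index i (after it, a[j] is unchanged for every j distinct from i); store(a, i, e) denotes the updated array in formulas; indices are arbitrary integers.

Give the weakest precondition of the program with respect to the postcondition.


Working backward. After the program, the postcondition (a[3] + c + 2 >= 9 or pos - c >= 5) -> (3*c - 7 > -8 or a[pos] + c + 2 > 8) must hold; in canonical form it is (a[3] + c >= 7 or pos >= c + 5) -> (3*c > -1 or a[pos] + c > 6).
Before c := 2*c + pos: (a[3] + 2*c + pos >= 7 or 2*c <= -5) -> (6*c + 3*pos > -1 or a[pos] + 2*c + pos > 6)
Before skip: (a[3] + 2*c + pos >= 7 or 2*c <= -5) -> (6*c + 3*pos > -1 or a[pos] + 2*c + pos > 6)
Answer: WP = (a[3] + 2*c + pos >= 7 or 2*c <= -5) -> (6*c + 3*pos > -1 or a[pos] + 2*c + pos > 6)


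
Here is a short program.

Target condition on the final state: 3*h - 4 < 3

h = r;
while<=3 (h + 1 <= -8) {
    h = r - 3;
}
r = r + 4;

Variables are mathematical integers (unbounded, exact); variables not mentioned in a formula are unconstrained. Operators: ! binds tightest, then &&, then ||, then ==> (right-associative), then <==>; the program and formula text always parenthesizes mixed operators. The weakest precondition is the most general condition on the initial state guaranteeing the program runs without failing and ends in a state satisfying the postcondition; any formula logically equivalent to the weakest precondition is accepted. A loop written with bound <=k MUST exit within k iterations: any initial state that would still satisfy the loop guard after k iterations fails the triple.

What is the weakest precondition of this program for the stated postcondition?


Working backward. After the program, the postcondition 3*h - 4 < 3 must hold; in canonical form it is 3*h < 7.
Before r := r + 4: 3*h < 7
Before the loop (bound <=3), unroll the exhaustion recursion (WP_0 = exit-now case; WP_j = one more guarded iteration, up to j = 3):
  WP_0: (!(h <= -9)) && 3*h < 7
  WP_1: (h <= -9 ==> ((!(r <= -6)) && 3*r < 16)) && ((!(h <= -9)) ==> 3*h < 7)
  WP_2: (h <= -9 ==> ((r <= -6 ==> ((!(r <= -6)) && 3*r < 16)) && ((!(r <= -6)) ==> 3*r < 16))) && ((!(h <= -9)) ==> 3*h < 7)
  WP_3: (h <= -9 ==> ((r <= -6 ==> ((r <= -6 ==> ((!(r <= -6)) && 3*r < 16)) && ((!(r <= -6)) ==> 3*r < 16))) && ((!(r <= -6)) ==> 3*r < 16))) && ((!(h <= -9)) ==> 3*h < 7)
So before the loop: (h <= -9 ==> ((r <= -6 ==> ((r <= -6 ==> ((!(r <= -6)) && 3*r < 16)) && ((!(r <= -6)) ==> 3*r < 16))) && ((!(r <= -6)) ==> 3*r < 16))) && ((!(h <= -9)) ==> 3*h < 7)
Before h := r: (r <= -9 ==> ((r <= -6 ==> ((r <= -6 ==> ((!(r <= -6)) && 3*r < 16)) && ((!(r <= -6)) ==> 3*r < 16))) && ((!(r <= -6)) ==> 3*r < 16))) && ((!(r <= -9)) ==> 3*r < 7)
Answer: WP = (r <= -9 ==> ((r <= -6 ==> ((r <= -6 ==> ((!(r <= -6)) && 3*r < 16)) && ((!(r <= -6)) ==> 3*r < 16))) && ((!(r <= -6)) ==> 3*r < 16))) && ((!(r <= -9)) ==> 3*r < 7)


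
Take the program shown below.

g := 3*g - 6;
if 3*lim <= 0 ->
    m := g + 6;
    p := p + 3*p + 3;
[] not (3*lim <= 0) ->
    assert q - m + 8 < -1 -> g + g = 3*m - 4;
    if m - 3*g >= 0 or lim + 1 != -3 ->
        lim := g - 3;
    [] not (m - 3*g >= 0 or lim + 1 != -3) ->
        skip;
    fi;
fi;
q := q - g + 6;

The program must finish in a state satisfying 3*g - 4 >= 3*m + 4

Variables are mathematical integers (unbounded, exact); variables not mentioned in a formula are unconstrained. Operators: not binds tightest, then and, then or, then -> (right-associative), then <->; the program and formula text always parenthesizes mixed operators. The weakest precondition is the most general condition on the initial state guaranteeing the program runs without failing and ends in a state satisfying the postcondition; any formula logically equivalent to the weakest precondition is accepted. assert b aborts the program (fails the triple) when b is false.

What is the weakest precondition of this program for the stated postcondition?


Working backward. After the program, the postcondition 3*g - 4 >= 3*m + 4 must hold; in canonical form it is 3*g >= 3*m + 8.
Before q := q - g + 6: 3*g >= 3*m + 8
Then branch requires false; else branch requires (q < m - 9 -> 2*g = 3*m - 4) and ((m >= 3*g or lim != -4) -> 3*g >= 3*m + 8) and ((not (m >= 3*g or lim != -4)) -> 3*g >= 3*m + 8).
Before the if: (not (3*lim <= 0)) and ((not (3*lim <= 0)) -> ((q < m - 9 -> 2*g = 3*m - 4) and ((m >= 3*g or lim != -4) -> 3*g >= 3*m + 8) and ((not (m >= 3*g or lim != -4)) -> 3*g >= 3*m + 8)))
Before g := 3*g - 6: (not (3*lim <= 0)) and ((not (3*lim <= 0)) -> ((q < m - 9 -> 6*g = 3*m + 8) and ((m >= 9*g - 18 or lim != -4) -> 9*g >= 3*m + 26) and ((not (m >= 9*g - 18 or lim != -4)) -> 9*g >= 3*m + 26)))
Answer: WP = (not (3*lim <= 0)) and ((not (3*lim <= 0)) -> ((q < m - 9 -> 6*g = 3*m + 8) and ((m >= 9*g - 18 or lim != -4) -> 9*g >= 3*m + 26) and ((not (m >= 9*g - 18 or lim != -4)) -> 9*g >= 3*m + 26)))


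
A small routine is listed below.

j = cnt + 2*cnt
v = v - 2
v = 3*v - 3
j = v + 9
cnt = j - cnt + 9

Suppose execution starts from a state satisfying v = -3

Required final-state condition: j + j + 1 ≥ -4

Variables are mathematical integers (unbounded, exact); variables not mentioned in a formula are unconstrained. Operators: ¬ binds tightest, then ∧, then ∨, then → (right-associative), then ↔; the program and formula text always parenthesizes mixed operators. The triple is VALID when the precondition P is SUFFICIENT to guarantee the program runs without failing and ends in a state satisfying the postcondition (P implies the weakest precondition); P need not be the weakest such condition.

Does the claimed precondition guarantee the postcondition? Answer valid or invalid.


Working backward. After the program, the postcondition j + j + 1 ≥ -4 must hold; in canonical form it is 2*j ≥ -5.
Before cnt := j - cnt + 9: 2*j ≥ -5
Before j := v + 9: 2*v ≥ -23
Before v := 3*v - 3: 6*v ≥ -17
Before v := v - 2: 6*v ≥ -5
Before j := cnt + 2*cnt: 6*v ≥ -5
The weakest precondition is 6*v ≥ -5.
Check whether v = -3 implies it.
Countermodel: at the initial state v = -3, the precondition holds but the weakest precondition fails.
Answer: invalid


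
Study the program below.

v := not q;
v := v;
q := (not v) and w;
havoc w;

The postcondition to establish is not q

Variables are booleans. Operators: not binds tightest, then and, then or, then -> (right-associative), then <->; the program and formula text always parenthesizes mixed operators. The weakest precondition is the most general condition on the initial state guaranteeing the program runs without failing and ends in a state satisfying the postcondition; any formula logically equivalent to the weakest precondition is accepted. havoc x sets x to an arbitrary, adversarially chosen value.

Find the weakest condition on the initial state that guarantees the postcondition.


Working backward. After the program, not q must hold.
Before havoc w: not q
Before q := (not v) and w: not ((not v) and w)
Before v := v: not ((not v) and w)
Before v := not q: not (q and w)
Answer: WP = not (q and w)


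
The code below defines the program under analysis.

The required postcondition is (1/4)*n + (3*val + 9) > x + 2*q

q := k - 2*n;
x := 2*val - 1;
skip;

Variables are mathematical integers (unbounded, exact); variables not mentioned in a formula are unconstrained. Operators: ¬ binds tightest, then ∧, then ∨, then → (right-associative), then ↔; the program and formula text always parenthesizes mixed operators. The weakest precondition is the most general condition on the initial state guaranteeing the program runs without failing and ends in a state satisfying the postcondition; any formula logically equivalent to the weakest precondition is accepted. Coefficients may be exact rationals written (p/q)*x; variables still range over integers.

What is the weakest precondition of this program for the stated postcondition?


Working backward. After the program, the postcondition (1/4)*n + (3*val + 9) > x + 2*q must hold; in canonical form it is (1/4)*n + 3*val > 2*q + x - 9.
Before skip: (1/4)*n + 3*val > 2*q + x - 9
Before x := 2*val - 1: (1/4)*n + val > 2*q - 10
Before q := k - 2*n: (17/4)*n + val > 2*k - 10
Answer: WP = (17/4)*n + val > 2*k - 10


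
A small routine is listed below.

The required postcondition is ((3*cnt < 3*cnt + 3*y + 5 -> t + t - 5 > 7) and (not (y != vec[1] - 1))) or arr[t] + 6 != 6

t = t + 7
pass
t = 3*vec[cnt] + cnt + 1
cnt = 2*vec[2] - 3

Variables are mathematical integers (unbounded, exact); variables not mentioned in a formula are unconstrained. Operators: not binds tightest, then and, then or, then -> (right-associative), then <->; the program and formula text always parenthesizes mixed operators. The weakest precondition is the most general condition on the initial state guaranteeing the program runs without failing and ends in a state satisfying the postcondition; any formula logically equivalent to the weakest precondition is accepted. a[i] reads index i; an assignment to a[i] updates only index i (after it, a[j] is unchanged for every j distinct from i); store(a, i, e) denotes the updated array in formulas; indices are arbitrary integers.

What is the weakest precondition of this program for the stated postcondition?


Working backward. After the program, the postcondition ((3*cnt < 3*cnt + 3*y + 5 -> t + t - 5 > 7) and (not (y != vec[1] - 1))) or arr[t] + 6 != 6 must hold; in canonical form it is ((3*y > -5 -> 2*t > 12) and (not (y != vec[1] - 1))) or arr[t] != 0.
Before cnt := 2*vec[2] - 3: ((3*y > -5 -> 2*t > 12) and (not (y != vec[1] - 1))) or arr[t] != 0
Before t := 3*vec[cnt] + cnt + 1: ((3*y > -5 -> 6*vec[cnt] + 2*cnt > 10) and (not (y != vec[1] - 1))) or arr[3*vec[cnt] + cnt + 1] != 0
Before skip: ((3*y > -5 -> 6*vec[cnt] + 2*cnt > 10) and (not (y != vec[1] - 1))) or arr[3*vec[cnt] + cnt + 1] != 0
Before t := t + 7: ((3*y > -5 -> 6*vec[cnt] + 2*cnt > 10) and (not (y != vec[1] - 1))) or arr[3*vec[cnt] + cnt + 1] != 0
Answer: WP = ((3*y > -5 -> 6*vec[cnt] + 2*cnt > 10) and (not (y != vec[1] - 1))) or arr[3*vec[cnt] + cnt + 1] != 0


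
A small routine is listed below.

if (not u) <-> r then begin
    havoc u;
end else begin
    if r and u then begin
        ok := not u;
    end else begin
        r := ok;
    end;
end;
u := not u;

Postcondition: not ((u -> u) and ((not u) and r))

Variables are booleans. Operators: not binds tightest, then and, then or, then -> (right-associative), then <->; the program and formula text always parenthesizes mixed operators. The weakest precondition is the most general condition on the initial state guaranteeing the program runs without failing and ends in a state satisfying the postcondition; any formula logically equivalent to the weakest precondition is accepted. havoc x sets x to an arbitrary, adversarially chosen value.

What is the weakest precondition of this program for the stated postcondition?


Working backward. After the program, the postcondition not ((u -> u) and ((not u) and r)) must hold; in canonical form it is not ((not u) and r).
Before u := not u: not (u and r)
Then branch requires not r; else branch requires ((r and u) -> (not (u and r))) and ((not (r and u)) -> (not (u and ok))).
Before the if: (((not u) <-> r) -> (not r)) and ((not ((not u) <-> r)) -> (((r and u) -> (not (u and r))) and ((not (r and u)) -> (not (u and ok)))))
Answer: WP = (((not u) <-> r) -> (not r)) and ((not ((not u) <-> r)) -> (((r and u) -> (not (u and r))) and ((not (r and u)) -> (not (u and ok)))))


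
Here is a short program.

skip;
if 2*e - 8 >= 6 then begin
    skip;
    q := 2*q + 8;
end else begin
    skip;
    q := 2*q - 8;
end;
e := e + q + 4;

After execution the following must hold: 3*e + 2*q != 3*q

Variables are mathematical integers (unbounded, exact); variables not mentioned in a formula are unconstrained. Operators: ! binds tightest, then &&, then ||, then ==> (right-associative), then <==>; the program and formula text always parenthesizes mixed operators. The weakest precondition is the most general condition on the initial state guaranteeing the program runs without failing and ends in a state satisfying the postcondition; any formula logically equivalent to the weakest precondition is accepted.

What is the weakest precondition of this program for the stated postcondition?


Working backward. After the program, the postcondition 3*e + 2*q != 3*q must hold; in canonical form it is 3*e != q.
Before e := e + q + 4: 3*e + 2*q != -12
Then branch requires 3*e + 4*q != -28; else branch requires 3*e + 4*q != 4.
Before the if: (2*e >= 14 ==> 3*e + 4*q != -28) && ((!(2*e >= 14)) ==> 3*e + 4*q != 4)
Before skip: (2*e >= 14 ==> 3*e + 4*q != -28) && ((!(2*e >= 14)) ==> 3*e + 4*q != 4)
Answer: WP = (2*e >= 14 ==> 3*e + 4*q != -28) && ((!(2*e >= 14)) ==> 3*e + 4*q != 4)
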